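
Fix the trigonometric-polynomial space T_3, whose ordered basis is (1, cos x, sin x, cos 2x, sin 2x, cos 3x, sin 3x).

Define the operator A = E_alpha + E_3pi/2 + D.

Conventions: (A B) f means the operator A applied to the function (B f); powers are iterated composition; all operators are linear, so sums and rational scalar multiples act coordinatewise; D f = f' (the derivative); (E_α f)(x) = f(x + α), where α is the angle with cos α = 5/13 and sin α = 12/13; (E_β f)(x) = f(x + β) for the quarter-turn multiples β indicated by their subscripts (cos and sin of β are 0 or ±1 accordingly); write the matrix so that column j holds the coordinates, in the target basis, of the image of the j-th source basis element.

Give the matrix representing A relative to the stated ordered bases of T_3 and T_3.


image of 1: 2
image of cos x: (5/13)cos x - (12/13)sin x
image of sin x: (12/13)cos x + (5/13)sin x
image of cos 2x: -(288/169)cos 2x - (458/169)sin 2x
image of sin 2x: (458/169)cos 2x - (288/169)sin 2x
image of cos 3x: -(2035/2197)cos 3x - (7960/2197)sin 3x
image of sin 3x: (7960/2197)cos 3x - (2035/2197)sin 3x
each image's coordinates form column j of the matrix

the matrix is [[2, 0, 0, 0, 0, 0, 0]; [0, 5/13, 12/13, 0, 0, 0, 0]; [0, -12/13, 5/13, 0, 0, 0, 0]; [0, 0, 0, -288/169, 458/169, 0, 0]; [0, 0, 0, -458/169, -288/169, 0, 0]; [0, 0, 0, 0, 0, -2035/2197, 7960/2197]; [0, 0, 0, 0, 0, -7960/2197, -2035/2197]] (rows listed top to bottom)


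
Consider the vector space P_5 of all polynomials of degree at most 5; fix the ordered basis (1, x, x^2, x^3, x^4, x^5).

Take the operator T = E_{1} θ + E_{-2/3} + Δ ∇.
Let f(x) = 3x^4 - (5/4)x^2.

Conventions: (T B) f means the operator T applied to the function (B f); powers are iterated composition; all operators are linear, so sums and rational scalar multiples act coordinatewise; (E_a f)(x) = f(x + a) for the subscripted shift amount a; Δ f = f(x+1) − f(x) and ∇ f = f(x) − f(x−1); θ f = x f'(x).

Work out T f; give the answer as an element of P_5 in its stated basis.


g(x) = 15x^4 + 40x^3 + (449/4)x^2 + (370/9)x + 352/27

θ f = 12x^4 - (5/2)x^2
E_{1} θ f = 12x^4 + 48x^3 + (139/2)x^2 + 43x + 19/2
E_{-2/3} f = 3x^4 - 8x^3 + (27/4)x^2 - (17/9)x + 1/27
∇ f = 12x^3 - 18x^2 + (19/2)x - 7/4
Δ ∇ f = 36x^2 + 7/2
(E_{1} θ + E_{-2/3} + Δ ∇) f = 15x^4 + 40x^3 + (449/4)x^2 + (370/9)x + 352/27


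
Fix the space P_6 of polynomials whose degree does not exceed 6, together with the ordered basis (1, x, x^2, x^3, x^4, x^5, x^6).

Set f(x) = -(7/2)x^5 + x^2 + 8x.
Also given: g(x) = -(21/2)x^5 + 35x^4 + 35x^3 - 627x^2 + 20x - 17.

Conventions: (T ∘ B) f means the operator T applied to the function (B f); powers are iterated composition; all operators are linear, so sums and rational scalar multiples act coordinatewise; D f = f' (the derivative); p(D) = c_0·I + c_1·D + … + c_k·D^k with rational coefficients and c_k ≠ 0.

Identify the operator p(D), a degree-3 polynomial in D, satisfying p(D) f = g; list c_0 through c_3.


c_0 = 3, c_1 = -2, c_2 = -1/2, c_3 = 3

D^0 f = -(7/2)x^5 + x^2 + 8x
D^1 f = -(35/2)x^4 + 2x + 8
D^2 f = -70x^3 + 2
D^3 f = -210x^2
matching coefficients of g against c_0 f + c_1 Df + … from the top degree down determines the c_i
solution: c_0 = 3, c_1 = -2, c_2 = -1/2, c_3 = 3


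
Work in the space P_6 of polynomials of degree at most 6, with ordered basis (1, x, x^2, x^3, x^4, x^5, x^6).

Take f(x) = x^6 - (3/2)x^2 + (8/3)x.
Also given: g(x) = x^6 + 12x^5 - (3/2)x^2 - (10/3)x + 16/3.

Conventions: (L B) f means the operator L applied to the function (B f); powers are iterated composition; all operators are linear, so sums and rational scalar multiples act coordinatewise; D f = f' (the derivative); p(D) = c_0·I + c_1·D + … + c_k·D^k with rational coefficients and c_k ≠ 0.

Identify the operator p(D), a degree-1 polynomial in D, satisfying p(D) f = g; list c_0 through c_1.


p(D) = I + 2·D, i.e. c_0 = 1, c_1 = 2

D^0 f = x^6 - (3/2)x^2 + (8/3)x
D^1 f = 6x^5 - 3x + 8/3
matching coefficients of g against c_0 f + c_1 Df + … from the top degree down determines the c_i
solution: c_0 = 1, c_1 = 2


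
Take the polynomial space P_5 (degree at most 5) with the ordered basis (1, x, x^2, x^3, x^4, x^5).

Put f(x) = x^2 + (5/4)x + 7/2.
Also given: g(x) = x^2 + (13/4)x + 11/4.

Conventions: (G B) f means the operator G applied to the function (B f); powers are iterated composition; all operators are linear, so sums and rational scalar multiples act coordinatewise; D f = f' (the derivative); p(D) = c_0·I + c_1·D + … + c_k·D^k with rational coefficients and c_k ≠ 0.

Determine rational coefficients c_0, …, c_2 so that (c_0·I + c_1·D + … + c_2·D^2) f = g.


D^0 f = x^2 + (5/4)x + 7/2
D^1 f = 2x + 5/4
D^2 f = 2
matching coefficients of g against c_0 f + c_1 Df + … from the top degree down determines the c_i
solution: c_0 = 1, c_1 = 1, c_2 = -1

c_0 = 1, c_1 = 1, c_2 = -1


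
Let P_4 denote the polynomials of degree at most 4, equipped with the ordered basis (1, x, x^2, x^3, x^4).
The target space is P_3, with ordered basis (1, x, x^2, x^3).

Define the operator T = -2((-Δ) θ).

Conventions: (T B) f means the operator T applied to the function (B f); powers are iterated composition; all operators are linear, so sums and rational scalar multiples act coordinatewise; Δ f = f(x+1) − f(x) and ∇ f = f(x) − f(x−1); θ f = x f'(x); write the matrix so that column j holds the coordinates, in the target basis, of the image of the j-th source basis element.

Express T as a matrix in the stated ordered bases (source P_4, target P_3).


image of 1: 0
image of x: 2
image of x^2: 8x + 4
image of x^3: 18x^2 + 18x + 6
image of x^4: 32x^3 + 48x^2 + 32x + 8
each image's coordinates form column j of the matrix

the matrix is [[0, 2, 4, 6, 8]; [0, 0, 8, 18, 32]; [0, 0, 0, 18, 48]; [0, 0, 0, 0, 32]] (rows listed top to bottom)


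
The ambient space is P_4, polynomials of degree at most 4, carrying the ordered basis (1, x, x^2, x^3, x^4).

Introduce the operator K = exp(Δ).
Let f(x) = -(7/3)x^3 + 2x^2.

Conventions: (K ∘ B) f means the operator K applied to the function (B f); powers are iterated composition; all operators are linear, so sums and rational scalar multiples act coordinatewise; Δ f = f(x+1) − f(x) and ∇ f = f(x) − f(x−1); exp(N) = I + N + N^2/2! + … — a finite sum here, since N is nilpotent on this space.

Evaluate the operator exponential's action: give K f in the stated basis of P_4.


order-1 term: -7x^2 - 3x - 1/3
order-2 term: -7x - 5
order-3 term: -7/3
the series for exp(Δ) f terminates at order 3
exp(Δ) f = -(7/3)x^3 - 5x^2 - 10x - 23/3

the result is g(x) = -(7/3)x^3 - 5x^2 - 10x - 23/3


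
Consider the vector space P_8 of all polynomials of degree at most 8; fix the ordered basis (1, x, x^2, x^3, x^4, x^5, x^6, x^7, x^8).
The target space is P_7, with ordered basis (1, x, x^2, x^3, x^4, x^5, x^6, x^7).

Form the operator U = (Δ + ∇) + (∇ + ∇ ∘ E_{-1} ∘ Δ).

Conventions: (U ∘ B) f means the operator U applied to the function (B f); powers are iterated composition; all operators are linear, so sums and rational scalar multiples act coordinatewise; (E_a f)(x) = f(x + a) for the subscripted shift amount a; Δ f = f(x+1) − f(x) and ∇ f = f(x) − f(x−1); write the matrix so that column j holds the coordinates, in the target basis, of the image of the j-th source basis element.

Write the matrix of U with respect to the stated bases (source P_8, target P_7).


image of 1: 0
image of x: 3
image of x^2: 6x + 1
image of x^3: 9x^2 + 3x - 3
image of x^4: 12x^3 + 6x^2 - 12x + 13
image of x^5: 15x^4 + 10x^3 - 30x^2 + 65x - 27
image of x^6: 18x^5 + 15x^4 - 60x^3 + 195x^2 - 162x + 61
image of x^7: 21x^6 + 21x^5 - 105x^4 + 455x^3 - 567x^2 + 427x - 123
image of x^8: 24x^7 + 28x^6 - 168x^5 + 910x^4 - 1512x^3 + 1708x^2 - 984x + 253
each image's coordinates form column j of the matrix

the matrix is [[0, 3, 1, -3, 13, -27, 61, -123, 253]; [0, 0, 6, 3, -12, 65, -162, 427, -984]; [0, 0, 0, 9, 6, -30, 195, -567, 1708]; [0, 0, 0, 0, 12, 10, -60, 455, -1512]; [0, 0, 0, 0, 0, 15, 15, -105, 910]; [0, 0, 0, 0, 0, 0, 18, 21, -168]; [0, 0, 0, 0, 0, 0, 0, 21, 28]; [0, 0, 0, 0, 0, 0, 0, 0, 24]] (rows listed top to bottom)


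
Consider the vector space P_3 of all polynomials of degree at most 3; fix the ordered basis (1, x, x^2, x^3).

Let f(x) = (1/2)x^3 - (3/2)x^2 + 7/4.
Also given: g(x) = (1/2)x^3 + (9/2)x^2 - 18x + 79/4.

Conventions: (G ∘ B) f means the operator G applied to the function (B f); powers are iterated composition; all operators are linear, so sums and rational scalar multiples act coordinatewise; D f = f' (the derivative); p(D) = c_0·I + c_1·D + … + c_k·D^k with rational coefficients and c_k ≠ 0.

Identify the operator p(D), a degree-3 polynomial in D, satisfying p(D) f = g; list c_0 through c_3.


c_0 = 1, c_1 = 4, c_2 = -2, c_3 = 4

D^0 f = (1/2)x^3 - (3/2)x^2 + 7/4
D^1 f = (3/2)x^2 - 3x
D^2 f = 3x - 3
D^3 f = 3
matching coefficients of g against c_0 f + c_1 Df + … from the top degree down determines the c_i
solution: c_0 = 1, c_1 = 4, c_2 = -2, c_3 = 4


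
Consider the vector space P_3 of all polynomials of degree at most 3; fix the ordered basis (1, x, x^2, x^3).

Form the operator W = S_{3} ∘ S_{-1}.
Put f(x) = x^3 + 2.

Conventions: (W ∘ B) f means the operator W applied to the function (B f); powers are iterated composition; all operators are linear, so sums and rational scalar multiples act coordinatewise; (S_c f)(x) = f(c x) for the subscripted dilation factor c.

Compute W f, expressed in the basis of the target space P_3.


g(x) = -27x^3 + 2

S_{-1} f = -x^3 + 2
S_{3} S_{-1} f = -27x^3 + 2


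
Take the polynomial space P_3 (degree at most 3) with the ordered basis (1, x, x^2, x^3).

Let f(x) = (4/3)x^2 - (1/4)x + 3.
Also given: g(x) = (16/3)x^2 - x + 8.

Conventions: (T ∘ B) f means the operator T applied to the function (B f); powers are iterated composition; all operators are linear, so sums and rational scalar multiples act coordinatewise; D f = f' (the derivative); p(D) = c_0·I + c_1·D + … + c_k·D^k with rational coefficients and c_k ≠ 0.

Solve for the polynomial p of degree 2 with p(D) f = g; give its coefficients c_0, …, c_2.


c_0 = 4, c_1 = 0, c_2 = -3/2

D^0 f = (4/3)x^2 - (1/4)x + 3
D^1 f = (8/3)x - 1/4
D^2 f = 8/3
matching coefficients of g against c_0 f + c_1 Df + … from the top degree down determines the c_i
solution: c_0 = 4, c_1 = 0, c_2 = -3/2


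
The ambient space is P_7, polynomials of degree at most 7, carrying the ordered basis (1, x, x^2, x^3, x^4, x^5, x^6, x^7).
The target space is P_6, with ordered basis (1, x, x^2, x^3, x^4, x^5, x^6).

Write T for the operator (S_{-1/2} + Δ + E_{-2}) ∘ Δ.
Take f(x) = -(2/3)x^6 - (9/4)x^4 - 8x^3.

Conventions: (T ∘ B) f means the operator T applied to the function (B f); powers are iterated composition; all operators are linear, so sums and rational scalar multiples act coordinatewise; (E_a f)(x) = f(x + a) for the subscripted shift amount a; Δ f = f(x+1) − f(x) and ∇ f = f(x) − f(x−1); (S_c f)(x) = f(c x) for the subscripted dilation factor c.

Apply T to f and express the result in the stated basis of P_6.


the result is g(x) = -(31/8)x^5 + (75/8)x^4 - (4309/24)x^3 - (99/8)x^2 - (637/2)x - 112

Δ f = -4x^5 - 10x^4 - (67/3)x^3 - (95/2)x^2 - 37x - 131/12
S_{-1/2} Δ f = (1/8)x^5 - (5/8)x^4 + (67/24)x^3 - (95/8)x^2 + (37/2)x - 131/12
Δ Δ f = -20x^4 - 80x^3 - 167x^2 - 222x - 725/6
E_{-2} Δ f = -4x^5 + 30x^4 - (307/3)x^3 + (333/2)x^2 - 115x + 79/4
(S_{-1/2} + Δ + E_{-2}) Δ f = -(31/8)x^5 + (75/8)x^4 - (4309/24)x^3 - (99/8)x^2 - (637/2)x - 112


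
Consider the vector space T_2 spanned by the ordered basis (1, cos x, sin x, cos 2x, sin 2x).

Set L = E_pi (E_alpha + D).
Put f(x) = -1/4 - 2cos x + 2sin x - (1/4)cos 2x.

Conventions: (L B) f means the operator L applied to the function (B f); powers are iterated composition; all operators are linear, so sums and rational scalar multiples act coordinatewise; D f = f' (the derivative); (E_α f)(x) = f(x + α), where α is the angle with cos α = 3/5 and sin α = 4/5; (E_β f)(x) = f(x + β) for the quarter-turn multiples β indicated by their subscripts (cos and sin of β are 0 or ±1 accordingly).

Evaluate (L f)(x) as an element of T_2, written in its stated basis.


E_alpha f = -1/4 + (2/5)cos x + (14/5)sin x + (7/100)cos 2x + (6/25)sin 2x
D f = 2cos x + 2sin x + (1/2)sin 2x
(E_alpha + D) f = -1/4 + (12/5)cos x + (24/5)sin x + (7/100)cos 2x + (37/50)sin 2x
E_pi (E_alpha + D) f = -1/4 - (12/5)cos x - (24/5)sin x + (7/100)cos 2x + (37/50)sin 2x

the image equals g(x) = -1/4 - (12/5)cos x - (24/5)sin x + (7/100)cos 2x + (37/50)sin 2x


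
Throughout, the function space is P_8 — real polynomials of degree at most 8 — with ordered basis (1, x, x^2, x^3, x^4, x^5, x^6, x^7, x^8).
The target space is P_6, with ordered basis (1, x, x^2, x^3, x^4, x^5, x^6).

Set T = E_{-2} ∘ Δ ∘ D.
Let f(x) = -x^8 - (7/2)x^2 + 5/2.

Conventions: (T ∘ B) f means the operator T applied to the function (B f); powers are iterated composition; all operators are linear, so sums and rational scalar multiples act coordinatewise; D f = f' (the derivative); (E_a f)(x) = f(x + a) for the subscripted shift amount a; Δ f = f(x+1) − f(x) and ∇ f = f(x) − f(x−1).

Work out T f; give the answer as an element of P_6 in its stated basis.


the result is g(x) = -56x^6 + 504x^5 - 1960x^4 + 4200x^3 - 5208x^2 + 3528x - 1023

D f = -8x^7 - 7x
Δ D f = -56x^6 - 168x^5 - 280x^4 - 280x^3 - 168x^2 - 56x - 15
E_{-2} Δ D f = -56x^6 + 504x^5 - 1960x^4 + 4200x^3 - 5208x^2 + 3528x - 1023


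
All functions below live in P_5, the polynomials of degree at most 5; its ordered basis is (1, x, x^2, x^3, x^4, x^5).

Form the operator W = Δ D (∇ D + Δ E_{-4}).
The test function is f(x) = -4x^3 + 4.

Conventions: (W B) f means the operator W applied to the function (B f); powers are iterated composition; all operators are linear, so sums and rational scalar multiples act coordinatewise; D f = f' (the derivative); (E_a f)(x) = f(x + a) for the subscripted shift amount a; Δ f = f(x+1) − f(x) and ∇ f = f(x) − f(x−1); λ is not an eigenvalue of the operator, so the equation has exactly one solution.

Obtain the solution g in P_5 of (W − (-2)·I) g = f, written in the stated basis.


g(x) = -2x^3 + 8

write g with unknown coordinates in the stated basis and equate coefficients in (W − (-2)·I) g = f
solving from the highest basis element down gives g = -2x^3 + 8
check: W g = -12
so W g − (-2)·g = -4x^3 + 4 = f ✓


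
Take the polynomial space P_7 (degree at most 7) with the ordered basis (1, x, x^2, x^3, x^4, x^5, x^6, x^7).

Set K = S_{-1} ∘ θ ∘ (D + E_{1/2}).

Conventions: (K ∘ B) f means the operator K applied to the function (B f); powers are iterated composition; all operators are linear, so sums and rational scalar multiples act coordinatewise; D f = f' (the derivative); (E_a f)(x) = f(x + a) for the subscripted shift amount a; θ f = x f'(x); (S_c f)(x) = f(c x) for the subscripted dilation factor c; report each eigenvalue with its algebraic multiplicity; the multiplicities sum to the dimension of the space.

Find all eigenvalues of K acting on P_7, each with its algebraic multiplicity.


λ = -7 (multiplicity 1), λ = -5 (multiplicity 1), λ = -3 (multiplicity 1), λ = -1 (multiplicity 1), λ = 0 (multiplicity 1), λ = 2 (multiplicity 1), λ = 4 (multiplicity 1), λ = 6 (multiplicity 1)

image of 1: 0
image of x: -x
image of x^2: 2x^2 - 3x
image of x^3: -3x^3 + 9x^2 - (3/4)x
image of x^4: 4x^4 - 18x^3 + 3x^2 - (1/2)x
image of x^5: -5x^5 + 30x^4 - (15/2)x^3 + (5/2)x^2 - (5/16)x
image of x^6: 6x^6 - 45x^5 + 15x^4 - (15/2)x^3 + (15/8)x^2 - (3/16)x
image of x^7: -7x^7 + 63x^6 - (105/4)x^5 + (35/2)x^4 - (105/16)x^3 + (21/16)x^2 - (7/64)x
the matrix is upper triangular; its diagonal is (0, -1, 2, -3, 4, -5, 6, -7)
for a triangular matrix the eigenvalues are the diagonal entries, with algebraic multiplicity their repetition count


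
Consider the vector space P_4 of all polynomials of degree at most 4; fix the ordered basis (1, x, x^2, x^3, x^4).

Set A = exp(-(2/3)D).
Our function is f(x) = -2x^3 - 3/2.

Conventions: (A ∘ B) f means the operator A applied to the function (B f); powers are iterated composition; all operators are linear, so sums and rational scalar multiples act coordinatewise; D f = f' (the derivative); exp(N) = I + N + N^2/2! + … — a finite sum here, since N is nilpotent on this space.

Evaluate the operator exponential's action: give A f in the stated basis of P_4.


order-1 term: 4x^2
order-2 term: -(8/3)x
order-3 term: 16/27
the series for exp(-(2/3)D) f terminates at order 3
exp(-(2/3)D) f = -2x^3 + 4x^2 - (8/3)x - 49/54

g(x) = -2x^3 + 4x^2 - (8/3)x - 49/54


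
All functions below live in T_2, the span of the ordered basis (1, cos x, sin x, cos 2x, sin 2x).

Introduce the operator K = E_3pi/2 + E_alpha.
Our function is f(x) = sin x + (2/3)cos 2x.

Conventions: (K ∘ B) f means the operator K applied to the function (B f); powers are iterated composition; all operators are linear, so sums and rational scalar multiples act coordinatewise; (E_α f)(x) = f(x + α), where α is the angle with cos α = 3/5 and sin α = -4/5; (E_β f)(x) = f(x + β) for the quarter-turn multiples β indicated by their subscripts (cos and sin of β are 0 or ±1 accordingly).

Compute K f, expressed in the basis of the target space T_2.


the result is g(x) = -(9/5)cos x + (3/5)sin x - (64/75)cos 2x + (16/25)sin 2x

E_3pi/2 f = -cos x - (2/3)cos 2x
E_alpha f = -(4/5)cos x + (3/5)sin x - (14/75)cos 2x + (16/25)sin 2x
(E_3pi/2 + E_alpha) f = -(9/5)cos x + (3/5)sin x - (64/75)cos 2x + (16/25)sin 2x


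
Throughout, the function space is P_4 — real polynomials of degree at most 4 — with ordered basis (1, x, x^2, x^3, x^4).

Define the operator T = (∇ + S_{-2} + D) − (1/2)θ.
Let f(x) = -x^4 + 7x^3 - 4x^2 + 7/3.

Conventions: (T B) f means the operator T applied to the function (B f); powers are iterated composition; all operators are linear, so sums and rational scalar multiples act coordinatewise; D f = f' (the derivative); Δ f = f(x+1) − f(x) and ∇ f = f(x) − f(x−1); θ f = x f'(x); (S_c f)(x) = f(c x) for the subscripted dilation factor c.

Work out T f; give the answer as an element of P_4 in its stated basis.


∇ f = -4x^3 + 27x^2 - 33x + 12
S_{-2} f = -16x^4 - 56x^3 - 16x^2 + 7/3
D f = -4x^3 + 21x^2 - 8x
(∇ + S_{-2} + D) f = -16x^4 - 64x^3 + 32x^2 - 41x + 43/3
θ f = -4x^4 + 21x^3 - 8x^2
(-(1/2)θ) f = 2x^4 - (21/2)x^3 + 4x^2
((∇ + S_{-2} + D) − (1/2)θ) f = -14x^4 - (149/2)x^3 + 36x^2 - 41x + 43/3

the result is g(x) = -14x^4 - (149/2)x^3 + 36x^2 - 41x + 43/3


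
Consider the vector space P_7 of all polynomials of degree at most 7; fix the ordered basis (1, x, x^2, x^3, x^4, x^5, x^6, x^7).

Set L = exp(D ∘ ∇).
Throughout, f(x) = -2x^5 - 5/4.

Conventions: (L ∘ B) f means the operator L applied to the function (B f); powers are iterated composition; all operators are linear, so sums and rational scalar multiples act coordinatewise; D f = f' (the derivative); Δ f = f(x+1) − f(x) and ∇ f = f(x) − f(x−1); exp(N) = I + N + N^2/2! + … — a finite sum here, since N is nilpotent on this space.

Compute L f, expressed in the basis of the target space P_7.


g(x) = -2x^5 - 40x^3 + 60x^2 - 160x + 515/4

order-1 term: -40x^3 + 60x^2 - 40x + 10
order-2 term: -120x + 120
the series for exp(D ∘ ∇) f terminates at order 2
exp(D ∘ ∇) f = -2x^5 - 40x^3 + 60x^2 - 160x + 515/4


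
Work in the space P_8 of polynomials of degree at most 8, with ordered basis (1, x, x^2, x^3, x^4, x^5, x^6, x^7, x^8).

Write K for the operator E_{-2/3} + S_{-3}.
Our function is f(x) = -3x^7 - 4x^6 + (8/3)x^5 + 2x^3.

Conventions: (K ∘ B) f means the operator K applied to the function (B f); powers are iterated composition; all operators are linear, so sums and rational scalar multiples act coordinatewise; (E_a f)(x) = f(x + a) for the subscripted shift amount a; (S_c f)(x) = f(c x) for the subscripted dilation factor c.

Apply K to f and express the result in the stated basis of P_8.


E_{-2/3} f = -3x^7 + 10x^6 - (28/3)x^5 - (40/9)x^4 + (454/27)x^3 - (1252/81)x^2 + (536/81)x - 272/243
S_{-3} f = 6561x^7 - 2916x^6 - 648x^5 - 54x^3
(E_{-2/3} + S_{-3}) f = 6558x^7 - 2906x^6 - (1972/3)x^5 - (40/9)x^4 - (1004/27)x^3 - (1252/81)x^2 + (536/81)x - 272/243

the image equals g(x) = 6558x^7 - 2906x^6 - (1972/3)x^5 - (40/9)x^4 - (1004/27)x^3 - (1252/81)x^2 + (536/81)x - 272/243


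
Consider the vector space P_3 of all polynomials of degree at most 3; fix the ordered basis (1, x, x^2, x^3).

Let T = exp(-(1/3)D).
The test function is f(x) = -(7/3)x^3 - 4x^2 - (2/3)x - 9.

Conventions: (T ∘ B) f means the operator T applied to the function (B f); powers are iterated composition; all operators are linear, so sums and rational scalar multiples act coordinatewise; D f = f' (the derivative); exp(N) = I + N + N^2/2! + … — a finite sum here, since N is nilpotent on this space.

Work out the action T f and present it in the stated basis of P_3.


order-1 term: (7/3)x^2 + (8/3)x + 2/9
order-2 term: -(7/9)x - 4/9
order-3 term: 7/81
the series for exp(-(1/3)D) f terminates at order 3
exp(-(1/3)D) f = -(7/3)x^3 - (5/3)x^2 + (11/9)x - 740/81

g(x) = -(7/3)x^3 - (5/3)x^2 + (11/9)x - 740/81


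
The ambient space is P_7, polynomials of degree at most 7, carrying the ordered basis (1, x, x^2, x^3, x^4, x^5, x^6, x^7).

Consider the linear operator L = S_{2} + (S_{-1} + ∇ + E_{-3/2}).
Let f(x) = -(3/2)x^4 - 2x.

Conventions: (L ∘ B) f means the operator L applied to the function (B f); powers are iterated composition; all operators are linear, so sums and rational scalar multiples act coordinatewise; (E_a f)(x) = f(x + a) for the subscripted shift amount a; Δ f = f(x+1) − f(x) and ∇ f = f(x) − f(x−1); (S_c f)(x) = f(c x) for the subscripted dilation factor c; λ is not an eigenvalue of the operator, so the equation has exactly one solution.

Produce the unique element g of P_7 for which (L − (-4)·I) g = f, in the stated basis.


write g with unknown coordinates in the stated basis and equate coefficients in (L − (-4)·I) g = f
solving from the highest basis element down gives g = -(3/44)x^4 - (1/88)x^3 + (87/1760)x^2 - (2249/5280)x - 523/147840
check: L g = -(27/22)x^4 + (1/22)x^3 - (87/440)x^2 - (391/1320)x + 523/36960
so L g − (-4)·g = -(3/2)x^4 - 2x = f ✓

the result is g(x) = -(3/44)x^4 - (1/88)x^3 + (87/1760)x^2 - (2249/5280)x - 523/147840


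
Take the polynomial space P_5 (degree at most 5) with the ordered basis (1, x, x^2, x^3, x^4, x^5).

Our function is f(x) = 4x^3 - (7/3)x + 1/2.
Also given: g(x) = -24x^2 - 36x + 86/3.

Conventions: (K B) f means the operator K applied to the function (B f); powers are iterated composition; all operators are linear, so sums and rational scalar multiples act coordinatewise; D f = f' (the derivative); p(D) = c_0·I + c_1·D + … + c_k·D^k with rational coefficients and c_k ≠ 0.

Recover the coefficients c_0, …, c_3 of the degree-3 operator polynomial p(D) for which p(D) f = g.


c_0 = 0, c_1 = -2, c_2 = -3/2, c_3 = 1

D^0 f = 4x^3 - (7/3)x + 1/2
D^1 f = 12x^2 - 7/3
D^2 f = 24x
D^3 f = 24
matching coefficients of g against c_0 f + c_1 Df + … from the top degree down determines the c_i
solution: c_0 = 0, c_1 = -2, c_2 = -3/2, c_3 = 1


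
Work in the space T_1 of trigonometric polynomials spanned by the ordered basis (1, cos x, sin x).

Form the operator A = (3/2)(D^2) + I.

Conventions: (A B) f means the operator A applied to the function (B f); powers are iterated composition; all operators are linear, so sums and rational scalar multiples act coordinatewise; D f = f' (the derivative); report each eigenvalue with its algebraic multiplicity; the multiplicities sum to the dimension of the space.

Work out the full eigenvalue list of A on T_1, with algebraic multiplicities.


image of 1: 1
image of cos x: -(1/2)cos x
image of sin x: -(1/2)sin x
the matrix is diagonal; its diagonal is (1, -1/2, -1/2)
for a triangular matrix the eigenvalues are the diagonal entries, with algebraic multiplicity their repetition count

λ = -1/2 (multiplicity 2), λ = 1 (multiplicity 1)


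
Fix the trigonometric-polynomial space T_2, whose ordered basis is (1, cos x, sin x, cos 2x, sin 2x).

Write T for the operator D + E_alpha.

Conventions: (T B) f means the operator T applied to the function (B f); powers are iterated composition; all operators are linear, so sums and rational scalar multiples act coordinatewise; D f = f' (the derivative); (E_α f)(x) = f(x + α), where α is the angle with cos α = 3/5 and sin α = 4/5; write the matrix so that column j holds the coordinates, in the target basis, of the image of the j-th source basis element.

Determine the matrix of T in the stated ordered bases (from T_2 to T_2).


the matrix is [[1, 0, 0, 0, 0]; [0, 3/5, 9/5, 0, 0]; [0, -9/5, 3/5, 0, 0]; [0, 0, 0, -7/25, 74/25]; [0, 0, 0, -74/25, -7/25]] (rows listed top to bottom)

image of 1: 1
image of cos x: (3/5)cos x - (9/5)sin x
image of sin x: (9/5)cos x + (3/5)sin x
image of cos 2x: -(7/25)cos 2x - (74/25)sin 2x
image of sin 2x: (74/25)cos 2x - (7/25)sin 2x
each image's coordinates form column j of the matrix


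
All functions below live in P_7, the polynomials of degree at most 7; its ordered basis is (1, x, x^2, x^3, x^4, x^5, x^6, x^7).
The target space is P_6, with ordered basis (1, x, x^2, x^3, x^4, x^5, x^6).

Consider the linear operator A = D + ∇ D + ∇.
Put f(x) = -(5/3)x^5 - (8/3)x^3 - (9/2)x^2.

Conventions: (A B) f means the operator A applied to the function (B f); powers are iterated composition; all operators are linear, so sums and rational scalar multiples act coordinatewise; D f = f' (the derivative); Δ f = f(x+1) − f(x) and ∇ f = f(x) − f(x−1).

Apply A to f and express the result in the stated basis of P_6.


g(x) = -(50/3)x^4 - (50/3)x^3 + (52/3)x^2 - 51x + 15/2

D f = -(25/3)x^4 - 8x^2 - 9x
D f = -(25/3)x^4 - 8x^2 - 9x
∇ D f = -(100/3)x^3 + 50x^2 - (148/3)x + 22/3
∇ f = -(25/3)x^4 + (50/3)x^3 - (74/3)x^2 + (22/3)x + 1/6
(D + ∇ D + ∇) f = -(50/3)x^4 - (50/3)x^3 + (52/3)x^2 - 51x + 15/2


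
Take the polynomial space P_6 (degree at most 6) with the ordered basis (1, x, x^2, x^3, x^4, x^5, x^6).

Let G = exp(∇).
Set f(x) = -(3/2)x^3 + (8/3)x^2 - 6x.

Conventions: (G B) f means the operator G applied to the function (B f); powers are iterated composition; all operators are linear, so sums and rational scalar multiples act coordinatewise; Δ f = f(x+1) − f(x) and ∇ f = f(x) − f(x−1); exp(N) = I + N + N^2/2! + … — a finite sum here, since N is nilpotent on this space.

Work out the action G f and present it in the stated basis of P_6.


the result is g(x) = -(3/2)x^3 - (11/6)x^2 - (2/3)x - 9/2

order-1 term: -(9/2)x^2 + (59/6)x - 61/6
order-2 term: -(9/2)x + 43/6
order-3 term: -3/2
the series for exp(∇) f terminates at order 3
exp(∇) f = -(3/2)x^3 - (11/6)x^2 - (2/3)x - 9/2


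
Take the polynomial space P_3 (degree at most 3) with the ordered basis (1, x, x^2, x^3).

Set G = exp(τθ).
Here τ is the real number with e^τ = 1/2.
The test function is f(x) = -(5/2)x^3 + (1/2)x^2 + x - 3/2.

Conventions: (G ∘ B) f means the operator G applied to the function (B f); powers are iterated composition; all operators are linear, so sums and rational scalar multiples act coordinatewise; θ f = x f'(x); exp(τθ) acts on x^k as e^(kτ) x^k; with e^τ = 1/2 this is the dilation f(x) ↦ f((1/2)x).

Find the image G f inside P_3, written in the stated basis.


the image equals g(x) = -(5/16)x^3 + (1/8)x^2 + (1/2)x - 3/2

exp(τθ) x^k = e^(kτ) x^k; with e^τ = 1/2 this sends x^k to (1/2)^k x^k
x ↦ 1/2 x
x^2 ↦ 1/4 x^2
x^3 ↦ 1/8 x^3
applying this coordinatewise to f: exp(τθ) f = -(5/16)x^3 + (1/8)x^2 + (1/2)x - 3/2


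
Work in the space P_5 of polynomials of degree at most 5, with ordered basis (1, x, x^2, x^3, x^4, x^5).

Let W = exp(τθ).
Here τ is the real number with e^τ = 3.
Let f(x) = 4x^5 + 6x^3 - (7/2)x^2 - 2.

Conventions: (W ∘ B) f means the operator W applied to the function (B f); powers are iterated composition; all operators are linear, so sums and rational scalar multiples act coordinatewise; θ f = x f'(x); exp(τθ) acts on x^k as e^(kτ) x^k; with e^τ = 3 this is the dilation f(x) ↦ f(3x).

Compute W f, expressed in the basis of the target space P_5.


the result is g(x) = 972x^5 + 162x^3 - (63/2)x^2 - 2

exp(τθ) x^k = e^(kτ) x^k; with e^τ = 3 this sends x^k to 3^k x^k
x^2 ↦ 9 x^2
x^3 ↦ 27 x^3
x^5 ↦ 243 x^5
applying this coordinatewise to f: exp(τθ) f = 972x^5 + 162x^3 - (63/2)x^2 - 2


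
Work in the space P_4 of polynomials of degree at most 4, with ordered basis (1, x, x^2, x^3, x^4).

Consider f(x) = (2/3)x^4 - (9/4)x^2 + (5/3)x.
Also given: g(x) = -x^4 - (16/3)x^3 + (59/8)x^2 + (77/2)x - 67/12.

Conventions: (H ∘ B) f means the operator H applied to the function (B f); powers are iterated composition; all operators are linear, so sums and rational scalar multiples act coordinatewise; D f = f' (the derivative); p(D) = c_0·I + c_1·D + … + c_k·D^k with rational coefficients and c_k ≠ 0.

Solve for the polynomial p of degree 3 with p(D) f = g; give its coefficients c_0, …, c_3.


p(D) = -(3/2)·I − 2·D + (1/2)·D^2 + 2·D^3, i.e. c_0 = -3/2, c_1 = -2, c_2 = 1/2, c_3 = 2

D^0 f = (2/3)x^4 - (9/4)x^2 + (5/3)x
D^1 f = (8/3)x^3 - (9/2)x + 5/3
D^2 f = 8x^2 - 9/2
D^3 f = 16x
matching coefficients of g against c_0 f + c_1 Df + … from the top degree down determines the c_i
solution: c_0 = -3/2, c_1 = -2, c_2 = 1/2, c_3 = 2


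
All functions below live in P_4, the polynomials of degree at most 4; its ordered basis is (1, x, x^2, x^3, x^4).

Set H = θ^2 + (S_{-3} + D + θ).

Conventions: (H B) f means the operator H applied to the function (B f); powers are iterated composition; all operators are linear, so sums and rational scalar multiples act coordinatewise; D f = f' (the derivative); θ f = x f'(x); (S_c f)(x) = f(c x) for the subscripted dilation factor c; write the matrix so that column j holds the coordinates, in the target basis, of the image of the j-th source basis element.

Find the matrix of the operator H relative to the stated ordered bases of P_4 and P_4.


image of 1: 1
image of x: -x + 1
image of x^2: 15x^2 + 2x
image of x^3: -15x^3 + 3x^2
image of x^4: 101x^4 + 4x^3
each image's coordinates form column j of the matrix

the matrix is [[1, 1, 0, 0, 0]; [0, -1, 2, 0, 0]; [0, 0, 15, 3, 0]; [0, 0, 0, -15, 4]; [0, 0, 0, 0, 101]] (rows listed top to bottom)


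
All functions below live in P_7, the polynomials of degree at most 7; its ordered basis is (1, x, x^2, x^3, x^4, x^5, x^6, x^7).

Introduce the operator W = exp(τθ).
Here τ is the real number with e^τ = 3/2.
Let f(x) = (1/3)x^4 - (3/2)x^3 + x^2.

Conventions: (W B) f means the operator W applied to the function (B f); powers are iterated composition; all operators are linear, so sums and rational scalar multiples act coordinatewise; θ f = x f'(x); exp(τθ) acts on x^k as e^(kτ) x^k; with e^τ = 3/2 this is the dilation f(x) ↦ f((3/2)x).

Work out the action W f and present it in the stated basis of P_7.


the result is g(x) = (27/16)x^4 - (81/16)x^3 + (9/4)x^2

exp(τθ) x^k = e^(kτ) x^k; with e^τ = 3/2 this sends x^k to (3/2)^k x^k
x^2 ↦ 9/4 x^2
x^3 ↦ 27/8 x^3
x^4 ↦ 81/16 x^4
applying this coordinatewise to f: exp(τθ) f = (27/16)x^4 - (81/16)x^3 + (9/4)x^2


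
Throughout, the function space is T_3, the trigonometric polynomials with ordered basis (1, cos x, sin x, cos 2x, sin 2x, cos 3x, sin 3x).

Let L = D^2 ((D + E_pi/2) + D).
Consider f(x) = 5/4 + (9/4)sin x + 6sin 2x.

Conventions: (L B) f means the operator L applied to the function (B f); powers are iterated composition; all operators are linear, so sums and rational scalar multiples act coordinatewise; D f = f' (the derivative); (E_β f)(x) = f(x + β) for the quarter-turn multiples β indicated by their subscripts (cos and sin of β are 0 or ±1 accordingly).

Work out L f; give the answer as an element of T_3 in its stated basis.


D f = (9/4)cos x + 12cos 2x
E_pi/2 f = 5/4 + (9/4)cos x - 6sin 2x
(D + E_pi/2) f = 5/4 + (9/2)cos x + 12cos 2x - 6sin 2x
D f = (9/4)cos x + 12cos 2x
((D + E_pi/2) + D) f = 5/4 + (27/4)cos x + 24cos 2x - 6sin 2x
D ((D + E_pi/2) + D) f = -(27/4)sin x - 12cos 2x - 48sin 2x
D D ((D + E_pi/2) + D) f = -(27/4)cos x - 96cos 2x + 24sin 2x

the result is g(x) = -(27/4)cos x - 96cos 2x + 24sin 2x


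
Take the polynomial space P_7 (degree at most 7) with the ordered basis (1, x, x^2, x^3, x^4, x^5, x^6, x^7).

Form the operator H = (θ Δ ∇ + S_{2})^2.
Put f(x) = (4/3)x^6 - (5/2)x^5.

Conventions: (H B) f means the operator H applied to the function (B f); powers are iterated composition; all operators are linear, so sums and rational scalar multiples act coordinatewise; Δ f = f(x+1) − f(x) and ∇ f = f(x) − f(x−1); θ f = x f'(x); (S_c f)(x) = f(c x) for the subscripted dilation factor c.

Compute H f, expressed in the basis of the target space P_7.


∇ f = 8x^5 - (65/2)x^4 + (155/3)x^3 - 45x^2 + (41/2)x - 23/6
Δ ∇ f = 40x^4 - 50x^3 + 40x^2 - 25x + 8/3
θ Δ ∇ f = 160x^4 - 150x^3 + 80x^2 - 25x
S_{2} f = (256/3)x^6 - 80x^5
(θ Δ ∇ + S_{2}) f = (256/3)x^6 - 80x^5 + 160x^4 - 150x^3 + 80x^2 - 25x
∇ (θ Δ ∇ + S_{2}) f = 512x^5 - 1680x^4 + (9440/3)x^3 - 3490x^2 + 2162x - 1741/3
Δ ∇ (θ Δ ∇ + S_{2}) f = 2560x^4 - 1600x^3 + 4480x^2 - 1700x + 1952/3
θ Δ ∇ (θ Δ ∇ + S_{2}) f = 10240x^4 - 4800x^3 + 8960x^2 - 1700x
S_{2} (θ Δ ∇ + S_{2}) f = (16384/3)x^6 - 2560x^5 + 2560x^4 - 1200x^3 + 320x^2 - 50x
(θ Δ ∇ + S_{2}) (θ Δ ∇ + S_{2}) f = (16384/3)x^6 - 2560x^5 + 12800x^4 - 6000x^3 + 9280x^2 - 1750x

the result is g(x) = (16384/3)x^6 - 2560x^5 + 12800x^4 - 6000x^3 + 9280x^2 - 1750x


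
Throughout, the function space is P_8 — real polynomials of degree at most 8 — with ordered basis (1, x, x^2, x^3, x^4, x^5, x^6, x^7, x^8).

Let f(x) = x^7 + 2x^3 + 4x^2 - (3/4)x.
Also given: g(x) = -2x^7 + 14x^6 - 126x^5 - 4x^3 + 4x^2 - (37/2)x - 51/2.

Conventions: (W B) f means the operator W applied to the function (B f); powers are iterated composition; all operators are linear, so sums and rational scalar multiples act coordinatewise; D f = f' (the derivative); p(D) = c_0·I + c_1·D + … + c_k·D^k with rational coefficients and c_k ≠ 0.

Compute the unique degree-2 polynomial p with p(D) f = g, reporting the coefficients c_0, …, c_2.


p(D) = -2·I + 2·D − 3·D^2, i.e. c_0 = -2, c_1 = 2, c_2 = -3

D^0 f = x^7 + 2x^3 + 4x^2 - (3/4)x
D^1 f = 7x^6 + 6x^2 + 8x - 3/4
D^2 f = 42x^5 + 12x + 8
matching coefficients of g against c_0 f + c_1 Df + … from the top degree down determines the c_i
solution: c_0 = -2, c_1 = 2, c_2 = -3


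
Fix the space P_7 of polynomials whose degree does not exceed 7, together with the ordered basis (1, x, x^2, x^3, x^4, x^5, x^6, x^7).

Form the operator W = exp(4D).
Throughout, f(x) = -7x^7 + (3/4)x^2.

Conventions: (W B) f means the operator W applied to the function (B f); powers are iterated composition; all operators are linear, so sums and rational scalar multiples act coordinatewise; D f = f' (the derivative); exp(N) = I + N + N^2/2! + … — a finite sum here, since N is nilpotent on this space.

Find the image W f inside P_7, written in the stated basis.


the result is g(x) = -7x^7 - 196x^6 - 2352x^5 - 15680x^4 - 62720x^3 - (602109/4)x^2 - 200698x - 114676

order-1 term: -196x^6 + 6x
order-2 term: -2352x^5 + 12
order-3 term: -15680x^4
order-4 term: -62720x^3
order-5 term: -150528x^2
order-6 term: -200704x
order-7 term: -114688
the series for exp(4D) f terminates at order 7
exp(4D) f = -7x^7 - 196x^6 - 2352x^5 - 15680x^4 - 62720x^3 - (602109/4)x^2 - 200698x - 114676


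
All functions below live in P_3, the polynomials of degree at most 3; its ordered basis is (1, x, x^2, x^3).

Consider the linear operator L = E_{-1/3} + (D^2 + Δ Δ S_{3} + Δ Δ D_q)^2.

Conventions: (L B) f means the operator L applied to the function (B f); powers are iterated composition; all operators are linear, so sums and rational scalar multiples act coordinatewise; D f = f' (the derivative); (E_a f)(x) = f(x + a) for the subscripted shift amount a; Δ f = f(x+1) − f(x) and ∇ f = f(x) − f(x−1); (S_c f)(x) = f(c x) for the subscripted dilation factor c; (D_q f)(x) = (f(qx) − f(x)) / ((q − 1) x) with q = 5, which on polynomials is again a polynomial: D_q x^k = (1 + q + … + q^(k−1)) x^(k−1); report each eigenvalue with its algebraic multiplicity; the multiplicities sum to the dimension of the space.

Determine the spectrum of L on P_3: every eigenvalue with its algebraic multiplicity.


λ = 1 (multiplicity 4)

image of 1: 1
image of x: x - 1/3
image of x^2: x^2 - (2/3)x + 1/9
image of x^3: x^3 - x^2 + (1/3)x - 1/27
the matrix is upper triangular; its diagonal is (1, 1, 1, 1)
for a triangular matrix the eigenvalues are the diagonal entries, with algebraic multiplicity their repetition count


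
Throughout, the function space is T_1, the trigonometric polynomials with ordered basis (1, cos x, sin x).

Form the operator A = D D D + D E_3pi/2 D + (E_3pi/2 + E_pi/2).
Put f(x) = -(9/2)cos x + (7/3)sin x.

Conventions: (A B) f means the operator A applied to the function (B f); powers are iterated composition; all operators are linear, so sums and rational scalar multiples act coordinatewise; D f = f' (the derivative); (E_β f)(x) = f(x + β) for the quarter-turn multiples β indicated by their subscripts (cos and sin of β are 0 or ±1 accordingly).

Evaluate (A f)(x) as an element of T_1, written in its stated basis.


D f = (7/3)cos x + (9/2)sin x
D D f = (9/2)cos x - (7/3)sin x
D D D f = -(7/3)cos x - (9/2)sin x
D f = (7/3)cos x + (9/2)sin x
E_3pi/2 D f = -(9/2)cos x + (7/3)sin x
D E_3pi/2 D f = (7/3)cos x + (9/2)sin x
E_3pi/2 f = -(7/3)cos x - (9/2)sin x
E_pi/2 f = (7/3)cos x + (9/2)sin x
(E_3pi/2 + E_pi/2) f = 0
(D D D + D E_3pi/2 D + (E_3pi/2 + E_pi/2)) f = 0

g(x) = 0


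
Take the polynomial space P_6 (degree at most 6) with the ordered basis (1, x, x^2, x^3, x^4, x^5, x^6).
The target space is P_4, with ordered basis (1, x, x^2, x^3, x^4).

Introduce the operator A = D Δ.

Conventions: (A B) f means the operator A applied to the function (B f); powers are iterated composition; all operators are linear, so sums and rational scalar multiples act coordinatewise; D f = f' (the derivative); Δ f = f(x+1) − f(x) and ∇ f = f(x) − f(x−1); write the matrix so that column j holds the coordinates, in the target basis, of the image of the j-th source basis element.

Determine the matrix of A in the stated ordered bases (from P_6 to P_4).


the matrix is [[0, 0, 2, 3, 4, 5, 6]; [0, 0, 0, 6, 12, 20, 30]; [0, 0, 0, 0, 12, 30, 60]; [0, 0, 0, 0, 0, 20, 60]; [0, 0, 0, 0, 0, 0, 30]] (rows listed top to bottom)

image of 1: 0
image of x: 0
image of x^2: 2
image of x^3: 6x + 3
image of x^4: 12x^2 + 12x + 4
image of x^5: 20x^3 + 30x^2 + 20x + 5
image of x^6: 30x^4 + 60x^3 + 60x^2 + 30x + 6
each image's coordinates form column j of the matrix


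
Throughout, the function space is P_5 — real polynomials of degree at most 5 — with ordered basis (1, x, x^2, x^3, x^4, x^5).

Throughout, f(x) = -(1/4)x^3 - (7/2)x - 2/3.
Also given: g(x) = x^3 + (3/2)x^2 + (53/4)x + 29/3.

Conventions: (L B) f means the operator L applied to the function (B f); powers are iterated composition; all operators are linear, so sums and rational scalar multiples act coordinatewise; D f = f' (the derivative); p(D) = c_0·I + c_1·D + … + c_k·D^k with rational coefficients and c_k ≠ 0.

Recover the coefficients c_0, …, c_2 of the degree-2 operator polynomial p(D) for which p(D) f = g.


D^0 f = -(1/4)x^3 - (7/2)x - 2/3
D^1 f = -(3/4)x^2 - 7/2
D^2 f = -(3/2)x
matching coefficients of g against c_0 f + c_1 Df + … from the top degree down determines the c_i
solution: c_0 = -4, c_1 = -2, c_2 = 1/2

p(D) = -4·I − 2·D + (1/2)·D^2, i.e. c_0 = -4, c_1 = -2, c_2 = 1/2


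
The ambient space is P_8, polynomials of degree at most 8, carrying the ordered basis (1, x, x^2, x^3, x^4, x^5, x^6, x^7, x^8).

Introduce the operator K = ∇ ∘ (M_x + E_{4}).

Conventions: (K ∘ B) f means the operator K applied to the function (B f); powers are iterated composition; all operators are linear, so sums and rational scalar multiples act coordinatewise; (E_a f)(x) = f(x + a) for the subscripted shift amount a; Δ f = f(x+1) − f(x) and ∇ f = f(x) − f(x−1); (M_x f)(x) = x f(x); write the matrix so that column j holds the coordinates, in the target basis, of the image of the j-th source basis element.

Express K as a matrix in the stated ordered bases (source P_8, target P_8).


image of 1: 1
image of x: 2x
image of x^2: 3x^2 - x + 8
image of x^3: 4x^3 - 3x^2 + 25x + 36
image of x^4: 5x^4 - 6x^3 + 52x^2 + 143x + 176
image of x^5: 6x^5 - 10x^4 + 90x^3 + 355x^2 + 881x + 780
image of x^6: 7x^6 - 15x^5 + 140x^4 + 705x^3 + 2646x^2 + 4679x + 3368
image of x^7: 8x^7 - 21x^6 + 203x^5 + 1225x^4 + 6181x^3 + 16373x^2 + 23577x + 14196
image of x^8: 9x^8 - 28x^7 + 280x^6 + 1946x^5 + 12376x^4 + 43652x^3 + 94312x^2 + 113567x + 58976
each image's coordinates form column j of the matrix

the matrix is [[1, 0, 8, 36, 176, 780, 3368, 14196, 58976]; [0, 2, -1, 25, 143, 881, 4679, 23577, 113567]; [0, 0, 3, -3, 52, 355, 2646, 16373, 94312]; [0, 0, 0, 4, -6, 90, 705, 6181, 43652]; [0, 0, 0, 0, 5, -10, 140, 1225, 12376]; [0, 0, 0, 0, 0, 6, -15, 203, 1946]; [0, 0, 0, 0, 0, 0, 7, -21, 280]; [0, 0, 0, 0, 0, 0, 0, 8, -28]; [0, 0, 0, 0, 0, 0, 0, 0, 9]] (rows listed top to bottom)
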